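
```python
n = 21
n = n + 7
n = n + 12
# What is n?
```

Answer: 40

Derivation:
Trace (tracking n):
n = 21  # -> n = 21
n = n + 7  # -> n = 28
n = n + 12  # -> n = 40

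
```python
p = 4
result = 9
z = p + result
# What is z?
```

Trace (tracking z):
p = 4  # -> p = 4
result = 9  # -> result = 9
z = p + result  # -> z = 13

Answer: 13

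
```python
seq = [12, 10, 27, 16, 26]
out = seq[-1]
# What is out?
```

Answer: 26

Derivation:
Trace (tracking out):
seq = [12, 10, 27, 16, 26]  # -> seq = [12, 10, 27, 16, 26]
out = seq[-1]  # -> out = 26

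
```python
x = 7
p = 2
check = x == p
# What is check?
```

Trace (tracking check):
x = 7  # -> x = 7
p = 2  # -> p = 2
check = x == p  # -> check = False

Answer: False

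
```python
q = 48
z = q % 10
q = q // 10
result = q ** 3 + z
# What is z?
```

Trace (tracking z):
q = 48  # -> q = 48
z = q % 10  # -> z = 8
q = q // 10  # -> q = 4
result = q ** 3 + z  # -> result = 72

Answer: 8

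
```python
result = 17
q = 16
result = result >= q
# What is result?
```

Answer: True

Derivation:
Trace (tracking result):
result = 17  # -> result = 17
q = 16  # -> q = 16
result = result >= q  # -> result = True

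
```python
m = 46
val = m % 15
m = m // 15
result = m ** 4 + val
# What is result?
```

Answer: 82

Derivation:
Trace (tracking result):
m = 46  # -> m = 46
val = m % 15  # -> val = 1
m = m // 15  # -> m = 3
result = m ** 4 + val  # -> result = 82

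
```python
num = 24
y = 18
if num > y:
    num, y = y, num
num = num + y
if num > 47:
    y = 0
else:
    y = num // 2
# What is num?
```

Answer: 42

Derivation:
Trace (tracking num):
num = 24  # -> num = 24
y = 18  # -> y = 18
if num > y:  # condition is True
    num, y = (y, num)  # -> num = 18, y = 24
num = num + y  # -> num = 42
if num > 47:  # condition is False
else:
    y = num // 2  # -> y = 21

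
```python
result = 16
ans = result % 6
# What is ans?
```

Trace (tracking ans):
result = 16  # -> result = 16
ans = result % 6  # -> ans = 4

Answer: 4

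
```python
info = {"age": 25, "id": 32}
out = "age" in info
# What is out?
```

Trace (tracking out):
info = {'age': 25, 'id': 32}  # -> info = {'age': 25, 'id': 32}
out = 'age' in info  # -> out = True

Answer: True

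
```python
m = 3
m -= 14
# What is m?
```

Answer: -11

Derivation:
Trace (tracking m):
m = 3  # -> m = 3
m -= 14  # -> m = -11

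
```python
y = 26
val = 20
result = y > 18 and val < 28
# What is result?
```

Trace (tracking result):
y = 26  # -> y = 26
val = 20  # -> val = 20
result = y > 18 and val < 28  # -> result = True

Answer: True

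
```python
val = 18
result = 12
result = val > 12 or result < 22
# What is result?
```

Answer: True

Derivation:
Trace (tracking result):
val = 18  # -> val = 18
result = 12  # -> result = 12
result = val > 12 or result < 22  # -> result = True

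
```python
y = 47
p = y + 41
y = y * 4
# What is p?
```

Answer: 88

Derivation:
Trace (tracking p):
y = 47  # -> y = 47
p = y + 41  # -> p = 88
y = y * 4  # -> y = 188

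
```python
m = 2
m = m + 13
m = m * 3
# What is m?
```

Answer: 45

Derivation:
Trace (tracking m):
m = 2  # -> m = 2
m = m + 13  # -> m = 15
m = m * 3  # -> m = 45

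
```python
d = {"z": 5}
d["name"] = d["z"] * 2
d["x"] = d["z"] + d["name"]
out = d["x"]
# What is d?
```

Answer: {'z': 5, 'name': 10, 'x': 15}

Derivation:
Trace (tracking d):
d = {'z': 5}  # -> d = {'z': 5}
d['name'] = d['z'] * 2  # -> d = {'z': 5, 'name': 10}
d['x'] = d['z'] + d['name']  # -> d = {'z': 5, 'name': 10, 'x': 15}
out = d['x']  # -> out = 15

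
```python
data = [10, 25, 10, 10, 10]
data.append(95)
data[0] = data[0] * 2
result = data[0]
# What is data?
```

Trace (tracking data):
data = [10, 25, 10, 10, 10]  # -> data = [10, 25, 10, 10, 10]
data.append(95)  # -> data = [10, 25, 10, 10, 10, 95]
data[0] = data[0] * 2  # -> data = [20, 25, 10, 10, 10, 95]
result = data[0]  # -> result = 20

Answer: [20, 25, 10, 10, 10, 95]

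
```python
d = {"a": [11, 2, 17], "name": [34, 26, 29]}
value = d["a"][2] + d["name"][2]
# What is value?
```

Trace (tracking value):
d = {'a': [11, 2, 17], 'name': [34, 26, 29]}  # -> d = {'a': [11, 2, 17], 'name': [34, 26, 29]}
value = d['a'][2] + d['name'][2]  # -> value = 46

Answer: 46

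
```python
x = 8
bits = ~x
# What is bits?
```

Answer: -9

Derivation:
Trace (tracking bits):
x = 8  # -> x = 8
bits = ~x  # -> bits = -9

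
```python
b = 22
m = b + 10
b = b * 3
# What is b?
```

Answer: 66

Derivation:
Trace (tracking b):
b = 22  # -> b = 22
m = b + 10  # -> m = 32
b = b * 3  # -> b = 66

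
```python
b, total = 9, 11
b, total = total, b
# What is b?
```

Answer: 11

Derivation:
Trace (tracking b):
b, total = (9, 11)  # -> b = 9, total = 11
b, total = (total, b)  # -> b = 11, total = 9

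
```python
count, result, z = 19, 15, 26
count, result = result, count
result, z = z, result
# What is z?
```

Answer: 19

Derivation:
Trace (tracking z):
count, result, z = (19, 15, 26)  # -> count = 19, result = 15, z = 26
count, result = (result, count)  # -> count = 15, result = 19
result, z = (z, result)  # -> result = 26, z = 19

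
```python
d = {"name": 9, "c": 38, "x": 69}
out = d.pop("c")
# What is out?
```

Trace (tracking out):
d = {'name': 9, 'c': 38, 'x': 69}  # -> d = {'name': 9, 'c': 38, 'x': 69}
out = d.pop('c')  # -> out = 38

Answer: 38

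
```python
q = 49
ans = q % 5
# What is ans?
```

Answer: 4

Derivation:
Trace (tracking ans):
q = 49  # -> q = 49
ans = q % 5  # -> ans = 4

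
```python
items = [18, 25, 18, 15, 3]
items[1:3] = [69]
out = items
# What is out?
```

Trace (tracking out):
items = [18, 25, 18, 15, 3]  # -> items = [18, 25, 18, 15, 3]
items[1:3] = [69]  # -> items = [18, 69, 15, 3]
out = items  # -> out = [18, 69, 15, 3]

Answer: [18, 69, 15, 3]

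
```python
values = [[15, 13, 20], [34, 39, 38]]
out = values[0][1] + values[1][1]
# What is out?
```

Answer: 52

Derivation:
Trace (tracking out):
values = [[15, 13, 20], [34, 39, 38]]  # -> values = [[15, 13, 20], [34, 39, 38]]
out = values[0][1] + values[1][1]  # -> out = 52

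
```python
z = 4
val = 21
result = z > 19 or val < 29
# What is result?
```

Trace (tracking result):
z = 4  # -> z = 4
val = 21  # -> val = 21
result = z > 19 or val < 29  # -> result = True

Answer: True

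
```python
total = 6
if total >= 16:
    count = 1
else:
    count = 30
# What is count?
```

Answer: 30

Derivation:
Trace (tracking count):
total = 6  # -> total = 6
if total >= 16:  # condition is False
else:
    count = 30  # -> count = 30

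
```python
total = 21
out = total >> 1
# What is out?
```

Trace (tracking out):
total = 21  # -> total = 21
out = total >> 1  # -> out = 10

Answer: 10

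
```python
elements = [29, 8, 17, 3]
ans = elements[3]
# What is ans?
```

Trace (tracking ans):
elements = [29, 8, 17, 3]  # -> elements = [29, 8, 17, 3]
ans = elements[3]  # -> ans = 3

Answer: 3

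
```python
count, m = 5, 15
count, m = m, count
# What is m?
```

Answer: 5

Derivation:
Trace (tracking m):
count, m = (5, 15)  # -> count = 5, m = 15
count, m = (m, count)  # -> count = 15, m = 5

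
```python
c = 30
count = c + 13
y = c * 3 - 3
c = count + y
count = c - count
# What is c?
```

Answer: 130

Derivation:
Trace (tracking c):
c = 30  # -> c = 30
count = c + 13  # -> count = 43
y = c * 3 - 3  # -> y = 87
c = count + y  # -> c = 130
count = c - count  # -> count = 87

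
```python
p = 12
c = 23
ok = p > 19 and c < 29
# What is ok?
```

Trace (tracking ok):
p = 12  # -> p = 12
c = 23  # -> c = 23
ok = p > 19 and c < 29  # -> ok = False

Answer: False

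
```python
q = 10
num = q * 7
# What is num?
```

Trace (tracking num):
q = 10  # -> q = 10
num = q * 7  # -> num = 70

Answer: 70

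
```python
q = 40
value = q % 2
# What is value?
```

Answer: 0

Derivation:
Trace (tracking value):
q = 40  # -> q = 40
value = q % 2  # -> value = 0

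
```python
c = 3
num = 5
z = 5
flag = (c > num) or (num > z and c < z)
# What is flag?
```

Trace (tracking flag):
c = 3  # -> c = 3
num = 5  # -> num = 5
z = 5  # -> z = 5
flag = c > num or (num > z and c < z)  # -> flag = False

Answer: False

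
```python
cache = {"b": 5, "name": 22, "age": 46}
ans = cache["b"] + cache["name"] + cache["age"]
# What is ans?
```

Trace (tracking ans):
cache = {'b': 5, 'name': 22, 'age': 46}  # -> cache = {'b': 5, 'name': 22, 'age': 46}
ans = cache['b'] + cache['name'] + cache['age']  # -> ans = 73

Answer: 73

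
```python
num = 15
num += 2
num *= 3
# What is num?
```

Answer: 51

Derivation:
Trace (tracking num):
num = 15  # -> num = 15
num += 2  # -> num = 17
num *= 3  # -> num = 51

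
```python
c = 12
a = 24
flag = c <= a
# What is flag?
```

Trace (tracking flag):
c = 12  # -> c = 12
a = 24  # -> a = 24
flag = c <= a  # -> flag = True

Answer: True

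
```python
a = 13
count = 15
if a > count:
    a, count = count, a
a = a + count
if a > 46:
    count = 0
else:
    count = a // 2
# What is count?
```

Answer: 14

Derivation:
Trace (tracking count):
a = 13  # -> a = 13
count = 15  # -> count = 15
if a > count:  # condition is False
a = a + count  # -> a = 28
if a > 46:  # condition is False
else:
    count = a // 2  # -> count = 14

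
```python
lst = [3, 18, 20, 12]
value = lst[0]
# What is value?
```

Answer: 3

Derivation:
Trace (tracking value):
lst = [3, 18, 20, 12]  # -> lst = [3, 18, 20, 12]
value = lst[0]  # -> value = 3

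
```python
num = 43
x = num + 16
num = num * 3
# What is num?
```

Answer: 129

Derivation:
Trace (tracking num):
num = 43  # -> num = 43
x = num + 16  # -> x = 59
num = num * 3  # -> num = 129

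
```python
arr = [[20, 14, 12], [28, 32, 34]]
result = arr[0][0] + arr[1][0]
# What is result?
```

Trace (tracking result):
arr = [[20, 14, 12], [28, 32, 34]]  # -> arr = [[20, 14, 12], [28, 32, 34]]
result = arr[0][0] + arr[1][0]  # -> result = 48

Answer: 48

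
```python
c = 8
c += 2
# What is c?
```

Answer: 10

Derivation:
Trace (tracking c):
c = 8  # -> c = 8
c += 2  # -> c = 10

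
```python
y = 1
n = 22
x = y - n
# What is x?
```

Answer: -21

Derivation:
Trace (tracking x):
y = 1  # -> y = 1
n = 22  # -> n = 22
x = y - n  # -> x = -21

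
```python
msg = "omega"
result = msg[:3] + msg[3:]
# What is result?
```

Trace (tracking result):
msg = 'omega'  # -> msg = 'omega'
result = msg[:3] + msg[3:]  # -> result = 'omega'

Answer: 'omega'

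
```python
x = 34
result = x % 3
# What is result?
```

Trace (tracking result):
x = 34  # -> x = 34
result = x % 3  # -> result = 1

Answer: 1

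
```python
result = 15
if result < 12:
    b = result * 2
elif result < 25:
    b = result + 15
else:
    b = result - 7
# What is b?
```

Answer: 30

Derivation:
Trace (tracking b):
result = 15  # -> result = 15
if result < 12:  # condition is False
elif result < 25:  # condition is True
    b = result + 15  # -> b = 30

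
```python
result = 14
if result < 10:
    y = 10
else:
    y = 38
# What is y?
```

Answer: 38

Derivation:
Trace (tracking y):
result = 14  # -> result = 14
if result < 10:  # condition is False
else:
    y = 38  # -> y = 38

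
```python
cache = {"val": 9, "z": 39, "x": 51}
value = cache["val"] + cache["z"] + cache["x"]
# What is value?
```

Answer: 99

Derivation:
Trace (tracking value):
cache = {'val': 9, 'z': 39, 'x': 51}  # -> cache = {'val': 9, 'z': 39, 'x': 51}
value = cache['val'] + cache['z'] + cache['x']  # -> value = 99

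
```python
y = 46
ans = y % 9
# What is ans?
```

Answer: 1

Derivation:
Trace (tracking ans):
y = 46  # -> y = 46
ans = y % 9  # -> ans = 1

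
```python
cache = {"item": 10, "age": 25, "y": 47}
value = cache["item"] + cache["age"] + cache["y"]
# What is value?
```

Answer: 82

Derivation:
Trace (tracking value):
cache = {'item': 10, 'age': 25, 'y': 47}  # -> cache = {'item': 10, 'age': 25, 'y': 47}
value = cache['item'] + cache['age'] + cache['y']  # -> value = 82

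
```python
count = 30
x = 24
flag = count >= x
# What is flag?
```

Answer: True

Derivation:
Trace (tracking flag):
count = 30  # -> count = 30
x = 24  # -> x = 24
flag = count >= x  # -> flag = True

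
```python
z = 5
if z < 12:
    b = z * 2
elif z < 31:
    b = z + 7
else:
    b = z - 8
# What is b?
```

Answer: 10

Derivation:
Trace (tracking b):
z = 5  # -> z = 5
if z < 12:  # condition is True
    b = z * 2  # -> b = 10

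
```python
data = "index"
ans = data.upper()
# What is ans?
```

Trace (tracking ans):
data = 'index'  # -> data = 'index'
ans = data.upper()  # -> ans = 'INDEX'

Answer: 'INDEX'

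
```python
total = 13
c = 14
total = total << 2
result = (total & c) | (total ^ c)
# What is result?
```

Answer: 62

Derivation:
Trace (tracking result):
total = 13  # -> total = 13
c = 14  # -> c = 14
total = total << 2  # -> total = 52
result = total & c | total ^ c  # -> result = 62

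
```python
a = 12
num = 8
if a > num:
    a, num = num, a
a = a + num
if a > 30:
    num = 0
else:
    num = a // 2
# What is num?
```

Answer: 10

Derivation:
Trace (tracking num):
a = 12  # -> a = 12
num = 8  # -> num = 8
if a > num:  # condition is True
    a, num = (num, a)  # -> a = 8, num = 12
a = a + num  # -> a = 20
if a > 30:  # condition is False
else:
    num = a // 2  # -> num = 10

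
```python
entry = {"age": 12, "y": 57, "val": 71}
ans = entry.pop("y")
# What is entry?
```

Trace (tracking entry):
entry = {'age': 12, 'y': 57, 'val': 71}  # -> entry = {'age': 12, 'y': 57, 'val': 71}
ans = entry.pop('y')  # -> ans = 57

Answer: {'age': 12, 'val': 71}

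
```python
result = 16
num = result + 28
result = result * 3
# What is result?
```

Answer: 48

Derivation:
Trace (tracking result):
result = 16  # -> result = 16
num = result + 28  # -> num = 44
result = result * 3  # -> result = 48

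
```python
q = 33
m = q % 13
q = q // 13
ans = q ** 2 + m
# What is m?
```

Answer: 7

Derivation:
Trace (tracking m):
q = 33  # -> q = 33
m = q % 13  # -> m = 7
q = q // 13  # -> q = 2
ans = q ** 2 + m  # -> ans = 11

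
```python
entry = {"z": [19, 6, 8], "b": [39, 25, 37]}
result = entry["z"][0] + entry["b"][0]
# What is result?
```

Trace (tracking result):
entry = {'z': [19, 6, 8], 'b': [39, 25, 37]}  # -> entry = {'z': [19, 6, 8], 'b': [39, 25, 37]}
result = entry['z'][0] + entry['b'][0]  # -> result = 58

Answer: 58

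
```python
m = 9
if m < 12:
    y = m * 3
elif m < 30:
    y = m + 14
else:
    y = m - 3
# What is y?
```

Trace (tracking y):
m = 9  # -> m = 9
if m < 12:  # condition is True
    y = m * 3  # -> y = 27

Answer: 27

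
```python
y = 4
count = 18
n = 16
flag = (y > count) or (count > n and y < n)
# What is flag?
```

Answer: True

Derivation:
Trace (tracking flag):
y = 4  # -> y = 4
count = 18  # -> count = 18
n = 16  # -> n = 16
flag = y > count or (count > n and y < n)  # -> flag = True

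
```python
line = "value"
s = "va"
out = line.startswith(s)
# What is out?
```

Trace (tracking out):
line = 'value'  # -> line = 'value'
s = 'va'  # -> s = 'va'
out = line.startswith(s)  # -> out = True

Answer: True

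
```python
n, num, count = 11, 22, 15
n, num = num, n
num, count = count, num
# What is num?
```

Trace (tracking num):
n, num, count = (11, 22, 15)  # -> n = 11, num = 22, count = 15
n, num = (num, n)  # -> n = 22, num = 11
num, count = (count, num)  # -> num = 15, count = 11

Answer: 15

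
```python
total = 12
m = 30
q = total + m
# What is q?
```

Answer: 42

Derivation:
Trace (tracking q):
total = 12  # -> total = 12
m = 30  # -> m = 30
q = total + m  # -> q = 42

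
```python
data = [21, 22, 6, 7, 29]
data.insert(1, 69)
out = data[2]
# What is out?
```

Trace (tracking out):
data = [21, 22, 6, 7, 29]  # -> data = [21, 22, 6, 7, 29]
data.insert(1, 69)  # -> data = [21, 69, 22, 6, 7, 29]
out = data[2]  # -> out = 22

Answer: 22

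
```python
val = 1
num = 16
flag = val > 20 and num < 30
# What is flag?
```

Trace (tracking flag):
val = 1  # -> val = 1
num = 16  # -> num = 16
flag = val > 20 and num < 30  # -> flag = False

Answer: False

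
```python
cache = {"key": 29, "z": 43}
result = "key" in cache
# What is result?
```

Answer: True

Derivation:
Trace (tracking result):
cache = {'key': 29, 'z': 43}  # -> cache = {'key': 29, 'z': 43}
result = 'key' in cache  # -> result = True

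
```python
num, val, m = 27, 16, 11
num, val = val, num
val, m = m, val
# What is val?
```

Trace (tracking val):
num, val, m = (27, 16, 11)  # -> num = 27, val = 16, m = 11
num, val = (val, num)  # -> num = 16, val = 27
val, m = (m, val)  # -> val = 11, m = 27

Answer: 11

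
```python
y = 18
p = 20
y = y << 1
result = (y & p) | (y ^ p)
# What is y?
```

Answer: 36

Derivation:
Trace (tracking y):
y = 18  # -> y = 18
p = 20  # -> p = 20
y = y << 1  # -> y = 36
result = y & p | y ^ p  # -> result = 52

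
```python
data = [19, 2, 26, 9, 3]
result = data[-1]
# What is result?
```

Answer: 3

Derivation:
Trace (tracking result):
data = [19, 2, 26, 9, 3]  # -> data = [19, 2, 26, 9, 3]
result = data[-1]  # -> result = 3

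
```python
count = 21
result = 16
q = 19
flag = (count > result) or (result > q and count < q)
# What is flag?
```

Trace (tracking flag):
count = 21  # -> count = 21
result = 16  # -> result = 16
q = 19  # -> q = 19
flag = count > result or (result > q and count < q)  # -> flag = True

Answer: True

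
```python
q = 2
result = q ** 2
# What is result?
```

Trace (tracking result):
q = 2  # -> q = 2
result = q ** 2  # -> result = 4

Answer: 4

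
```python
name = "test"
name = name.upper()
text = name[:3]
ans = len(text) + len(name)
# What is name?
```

Trace (tracking name):
name = 'test'  # -> name = 'test'
name = name.upper()  # -> name = 'TEST'
text = name[:3]  # -> text = 'TES'
ans = len(text) + len(name)  # -> ans = 7

Answer: 'TEST'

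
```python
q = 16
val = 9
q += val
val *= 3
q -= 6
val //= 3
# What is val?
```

Answer: 9

Derivation:
Trace (tracking val):
q = 16  # -> q = 16
val = 9  # -> val = 9
q += val  # -> q = 25
val *= 3  # -> val = 27
q -= 6  # -> q = 19
val //= 3  # -> val = 9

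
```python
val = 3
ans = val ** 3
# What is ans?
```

Answer: 27

Derivation:
Trace (tracking ans):
val = 3  # -> val = 3
ans = val ** 3  # -> ans = 27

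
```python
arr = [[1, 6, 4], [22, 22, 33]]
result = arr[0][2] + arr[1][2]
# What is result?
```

Answer: 37

Derivation:
Trace (tracking result):
arr = [[1, 6, 4], [22, 22, 33]]  # -> arr = [[1, 6, 4], [22, 22, 33]]
result = arr[0][2] + arr[1][2]  # -> result = 37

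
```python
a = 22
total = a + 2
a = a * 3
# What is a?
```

Trace (tracking a):
a = 22  # -> a = 22
total = a + 2  # -> total = 24
a = a * 3  # -> a = 66

Answer: 66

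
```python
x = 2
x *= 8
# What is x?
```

Trace (tracking x):
x = 2  # -> x = 2
x *= 8  # -> x = 16

Answer: 16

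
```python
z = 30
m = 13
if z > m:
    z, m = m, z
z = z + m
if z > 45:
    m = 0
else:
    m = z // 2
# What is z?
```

Trace (tracking z):
z = 30  # -> z = 30
m = 13  # -> m = 13
if z > m:  # condition is True
    z, m = (m, z)  # -> z = 13, m = 30
z = z + m  # -> z = 43
if z > 45:  # condition is False
else:
    m = z // 2  # -> m = 21

Answer: 43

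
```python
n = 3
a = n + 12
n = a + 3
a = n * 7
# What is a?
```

Answer: 126

Derivation:
Trace (tracking a):
n = 3  # -> n = 3
a = n + 12  # -> a = 15
n = a + 3  # -> n = 18
a = n * 7  # -> a = 126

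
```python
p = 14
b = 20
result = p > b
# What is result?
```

Answer: False

Derivation:
Trace (tracking result):
p = 14  # -> p = 14
b = 20  # -> b = 20
result = p > b  # -> result = False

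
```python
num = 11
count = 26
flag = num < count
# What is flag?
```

Answer: True

Derivation:
Trace (tracking flag):
num = 11  # -> num = 11
count = 26  # -> count = 26
flag = num < count  # -> flag = True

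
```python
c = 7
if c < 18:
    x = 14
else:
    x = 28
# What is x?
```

Trace (tracking x):
c = 7  # -> c = 7
if c < 18:  # condition is True
    x = 14  # -> x = 14

Answer: 14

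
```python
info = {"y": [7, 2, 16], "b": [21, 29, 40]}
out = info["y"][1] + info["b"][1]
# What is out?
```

Trace (tracking out):
info = {'y': [7, 2, 16], 'b': [21, 29, 40]}  # -> info = {'y': [7, 2, 16], 'b': [21, 29, 40]}
out = info['y'][1] + info['b'][1]  # -> out = 31

Answer: 31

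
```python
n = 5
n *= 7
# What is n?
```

Trace (tracking n):
n = 5  # -> n = 5
n *= 7  # -> n = 35

Answer: 35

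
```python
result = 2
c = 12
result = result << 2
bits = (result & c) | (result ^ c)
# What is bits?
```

Answer: 12

Derivation:
Trace (tracking bits):
result = 2  # -> result = 2
c = 12  # -> c = 12
result = result << 2  # -> result = 8
bits = result & c | result ^ c  # -> bits = 12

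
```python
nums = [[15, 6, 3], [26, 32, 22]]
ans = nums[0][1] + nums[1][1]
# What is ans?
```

Answer: 38

Derivation:
Trace (tracking ans):
nums = [[15, 6, 3], [26, 32, 22]]  # -> nums = [[15, 6, 3], [26, 32, 22]]
ans = nums[0][1] + nums[1][1]  # -> ans = 38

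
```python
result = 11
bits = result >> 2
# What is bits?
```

Answer: 2

Derivation:
Trace (tracking bits):
result = 11  # -> result = 11
bits = result >> 2  # -> bits = 2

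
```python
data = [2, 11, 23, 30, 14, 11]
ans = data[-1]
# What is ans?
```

Trace (tracking ans):
data = [2, 11, 23, 30, 14, 11]  # -> data = [2, 11, 23, 30, 14, 11]
ans = data[-1]  # -> ans = 11

Answer: 11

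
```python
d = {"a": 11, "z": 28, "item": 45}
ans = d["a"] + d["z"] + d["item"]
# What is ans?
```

Answer: 84

Derivation:
Trace (tracking ans):
d = {'a': 11, 'z': 28, 'item': 45}  # -> d = {'a': 11, 'z': 28, 'item': 45}
ans = d['a'] + d['z'] + d['item']  # -> ans = 84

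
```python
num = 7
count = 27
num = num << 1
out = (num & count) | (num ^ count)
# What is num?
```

Answer: 14

Derivation:
Trace (tracking num):
num = 7  # -> num = 7
count = 27  # -> count = 27
num = num << 1  # -> num = 14
out = num & count | num ^ count  # -> out = 31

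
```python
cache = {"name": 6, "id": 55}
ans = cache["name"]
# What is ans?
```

Answer: 6

Derivation:
Trace (tracking ans):
cache = {'name': 6, 'id': 55}  # -> cache = {'name': 6, 'id': 55}
ans = cache['name']  # -> ans = 6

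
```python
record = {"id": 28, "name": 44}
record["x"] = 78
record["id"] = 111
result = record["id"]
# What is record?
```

Trace (tracking record):
record = {'id': 28, 'name': 44}  # -> record = {'id': 28, 'name': 44}
record['x'] = 78  # -> record = {'id': 28, 'name': 44, 'x': 78}
record['id'] = 111  # -> record = {'id': 111, 'name': 44, 'x': 78}
result = record['id']  # -> result = 111

Answer: {'id': 111, 'name': 44, 'x': 78}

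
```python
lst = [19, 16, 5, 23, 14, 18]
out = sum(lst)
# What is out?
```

Trace (tracking out):
lst = [19, 16, 5, 23, 14, 18]  # -> lst = [19, 16, 5, 23, 14, 18]
out = sum(lst)  # -> out = 95

Answer: 95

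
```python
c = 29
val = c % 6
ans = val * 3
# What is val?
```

Answer: 5

Derivation:
Trace (tracking val):
c = 29  # -> c = 29
val = c % 6  # -> val = 5
ans = val * 3  # -> ans = 15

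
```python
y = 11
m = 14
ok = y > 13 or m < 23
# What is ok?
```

Answer: True

Derivation:
Trace (tracking ok):
y = 11  # -> y = 11
m = 14  # -> m = 14
ok = y > 13 or m < 23  # -> ok = True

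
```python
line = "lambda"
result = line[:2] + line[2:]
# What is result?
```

Trace (tracking result):
line = 'lambda'  # -> line = 'lambda'
result = line[:2] + line[2:]  # -> result = 'lambda'

Answer: 'lambda'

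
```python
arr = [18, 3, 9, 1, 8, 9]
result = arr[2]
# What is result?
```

Answer: 9

Derivation:
Trace (tracking result):
arr = [18, 3, 9, 1, 8, 9]  # -> arr = [18, 3, 9, 1, 8, 9]
result = arr[2]  # -> result = 9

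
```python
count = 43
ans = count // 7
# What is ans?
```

Trace (tracking ans):
count = 43  # -> count = 43
ans = count // 7  # -> ans = 6

Answer: 6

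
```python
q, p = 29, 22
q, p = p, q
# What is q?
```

Answer: 22

Derivation:
Trace (tracking q):
q, p = (29, 22)  # -> q = 29, p = 22
q, p = (p, q)  # -> q = 22, p = 29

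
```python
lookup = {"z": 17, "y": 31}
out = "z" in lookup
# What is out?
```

Answer: True

Derivation:
Trace (tracking out):
lookup = {'z': 17, 'y': 31}  # -> lookup = {'z': 17, 'y': 31}
out = 'z' in lookup  # -> out = True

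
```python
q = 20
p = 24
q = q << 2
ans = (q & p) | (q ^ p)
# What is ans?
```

Trace (tracking ans):
q = 20  # -> q = 20
p = 24  # -> p = 24
q = q << 2  # -> q = 80
ans = q & p | q ^ p  # -> ans = 88

Answer: 88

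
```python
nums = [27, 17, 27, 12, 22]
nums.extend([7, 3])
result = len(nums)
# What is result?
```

Answer: 7

Derivation:
Trace (tracking result):
nums = [27, 17, 27, 12, 22]  # -> nums = [27, 17, 27, 12, 22]
nums.extend([7, 3])  # -> nums = [27, 17, 27, 12, 22, 7, 3]
result = len(nums)  # -> result = 7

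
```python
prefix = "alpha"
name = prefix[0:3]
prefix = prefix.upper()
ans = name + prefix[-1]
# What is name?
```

Trace (tracking name):
prefix = 'alpha'  # -> prefix = 'alpha'
name = prefix[0:3]  # -> name = 'alp'
prefix = prefix.upper()  # -> prefix = 'ALPHA'
ans = name + prefix[-1]  # -> ans = 'alpA'

Answer: 'alp'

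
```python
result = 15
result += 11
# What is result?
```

Answer: 26

Derivation:
Trace (tracking result):
result = 15  # -> result = 15
result += 11  # -> result = 26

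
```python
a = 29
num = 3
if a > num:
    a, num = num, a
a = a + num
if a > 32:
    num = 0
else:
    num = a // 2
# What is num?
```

Trace (tracking num):
a = 29  # -> a = 29
num = 3  # -> num = 3
if a > num:  # condition is True
    a, num = (num, a)  # -> a = 3, num = 29
a = a + num  # -> a = 32
if a > 32:  # condition is False
else:
    num = a // 2  # -> num = 16

Answer: 16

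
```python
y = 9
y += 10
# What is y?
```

Trace (tracking y):
y = 9  # -> y = 9
y += 10  # -> y = 19

Answer: 19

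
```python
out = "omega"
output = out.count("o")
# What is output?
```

Trace (tracking output):
out = 'omega'  # -> out = 'omega'
output = out.count('o')  # -> output = 1

Answer: 1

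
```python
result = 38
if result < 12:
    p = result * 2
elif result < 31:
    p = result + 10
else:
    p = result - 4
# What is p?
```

Trace (tracking p):
result = 38  # -> result = 38
if result < 12:  # condition is False
elif result < 31:  # condition is False
else:
    p = result - 4  # -> p = 34

Answer: 34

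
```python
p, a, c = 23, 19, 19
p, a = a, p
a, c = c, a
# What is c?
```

Answer: 23

Derivation:
Trace (tracking c):
p, a, c = (23, 19, 19)  # -> p = 23, a = 19, c = 19
p, a = (a, p)  # -> p = 19, a = 23
a, c = (c, a)  # -> a = 19, c = 23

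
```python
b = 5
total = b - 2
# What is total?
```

Answer: 3

Derivation:
Trace (tracking total):
b = 5  # -> b = 5
total = b - 2  # -> total = 3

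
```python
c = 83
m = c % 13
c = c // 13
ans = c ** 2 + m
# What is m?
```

Trace (tracking m):
c = 83  # -> c = 83
m = c % 13  # -> m = 5
c = c // 13  # -> c = 6
ans = c ** 2 + m  # -> ans = 41

Answer: 5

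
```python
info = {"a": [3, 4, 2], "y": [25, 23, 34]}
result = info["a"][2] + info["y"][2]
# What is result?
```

Answer: 36

Derivation:
Trace (tracking result):
info = {'a': [3, 4, 2], 'y': [25, 23, 34]}  # -> info = {'a': [3, 4, 2], 'y': [25, 23, 34]}
result = info['a'][2] + info['y'][2]  # -> result = 36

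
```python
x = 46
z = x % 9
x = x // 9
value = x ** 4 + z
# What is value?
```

Answer: 626

Derivation:
Trace (tracking value):
x = 46  # -> x = 46
z = x % 9  # -> z = 1
x = x // 9  # -> x = 5
value = x ** 4 + z  # -> value = 626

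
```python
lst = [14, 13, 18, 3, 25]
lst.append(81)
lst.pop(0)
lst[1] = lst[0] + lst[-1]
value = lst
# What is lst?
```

Answer: [13, 94, 3, 25, 81]

Derivation:
Trace (tracking lst):
lst = [14, 13, 18, 3, 25]  # -> lst = [14, 13, 18, 3, 25]
lst.append(81)  # -> lst = [14, 13, 18, 3, 25, 81]
lst.pop(0)  # -> lst = [13, 18, 3, 25, 81]
lst[1] = lst[0] + lst[-1]  # -> lst = [13, 94, 3, 25, 81]
value = lst  # -> value = [13, 94, 3, 25, 81]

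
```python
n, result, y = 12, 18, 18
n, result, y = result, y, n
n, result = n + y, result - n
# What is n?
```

Answer: 30

Derivation:
Trace (tracking n):
n, result, y = (12, 18, 18)  # -> n = 12, result = 18, y = 18
n, result, y = (result, y, n)  # -> n = 18, result = 18, y = 12
n, result = (n + y, result - n)  # -> n = 30, result = 0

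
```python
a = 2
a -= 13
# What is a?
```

Answer: -11

Derivation:
Trace (tracking a):
a = 2  # -> a = 2
a -= 13  # -> a = -11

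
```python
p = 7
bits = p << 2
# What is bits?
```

Trace (tracking bits):
p = 7  # -> p = 7
bits = p << 2  # -> bits = 28

Answer: 28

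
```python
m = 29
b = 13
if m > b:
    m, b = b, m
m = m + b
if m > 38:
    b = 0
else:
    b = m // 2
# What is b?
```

Answer: 0

Derivation:
Trace (tracking b):
m = 29  # -> m = 29
b = 13  # -> b = 13
if m > b:  # condition is True
    m, b = (b, m)  # -> m = 13, b = 29
m = m + b  # -> m = 42
if m > 38:  # condition is True
    b = 0  # -> b = 0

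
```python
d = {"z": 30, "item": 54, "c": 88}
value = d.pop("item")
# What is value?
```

Answer: 54

Derivation:
Trace (tracking value):
d = {'z': 30, 'item': 54, 'c': 88}  # -> d = {'z': 30, 'item': 54, 'c': 88}
value = d.pop('item')  # -> value = 54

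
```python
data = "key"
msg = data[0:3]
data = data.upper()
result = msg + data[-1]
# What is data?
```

Answer: 'KEY'

Derivation:
Trace (tracking data):
data = 'key'  # -> data = 'key'
msg = data[0:3]  # -> msg = 'key'
data = data.upper()  # -> data = 'KEY'
result = msg + data[-1]  # -> result = 'keyY'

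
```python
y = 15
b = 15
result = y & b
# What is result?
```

Trace (tracking result):
y = 15  # -> y = 15
b = 15  # -> b = 15
result = y & b  # -> result = 15

Answer: 15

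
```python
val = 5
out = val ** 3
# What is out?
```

Answer: 125

Derivation:
Trace (tracking out):
val = 5  # -> val = 5
out = val ** 3  # -> out = 125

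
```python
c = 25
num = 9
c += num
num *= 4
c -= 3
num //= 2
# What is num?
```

Trace (tracking num):
c = 25  # -> c = 25
num = 9  # -> num = 9
c += num  # -> c = 34
num *= 4  # -> num = 36
c -= 3  # -> c = 31
num //= 2  # -> num = 18

Answer: 18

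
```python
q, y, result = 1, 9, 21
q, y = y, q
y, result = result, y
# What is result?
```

Answer: 1

Derivation:
Trace (tracking result):
q, y, result = (1, 9, 21)  # -> q = 1, y = 9, result = 21
q, y = (y, q)  # -> q = 9, y = 1
y, result = (result, y)  # -> y = 21, result = 1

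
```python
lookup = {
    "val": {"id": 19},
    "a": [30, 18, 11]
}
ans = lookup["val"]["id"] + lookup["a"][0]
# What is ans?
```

Answer: 49

Derivation:
Trace (tracking ans):
lookup = {'val': {'id': 19}, 'a': [30, 18, 11]}  # -> lookup = {'val': {'id': 19}, 'a': [30, 18, 11]}
ans = lookup['val']['id'] + lookup['a'][0]  # -> ans = 49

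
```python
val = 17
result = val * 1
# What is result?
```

Trace (tracking result):
val = 17  # -> val = 17
result = val * 1  # -> result = 17

Answer: 17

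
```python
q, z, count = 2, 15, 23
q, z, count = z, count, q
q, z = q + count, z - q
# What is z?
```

Trace (tracking z):
q, z, count = (2, 15, 23)  # -> q = 2, z = 15, count = 23
q, z, count = (z, count, q)  # -> q = 15, z = 23, count = 2
q, z = (q + count, z - q)  # -> q = 17, z = 8

Answer: 8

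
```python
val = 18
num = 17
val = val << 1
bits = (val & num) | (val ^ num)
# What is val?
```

Trace (tracking val):
val = 18  # -> val = 18
num = 17  # -> num = 17
val = val << 1  # -> val = 36
bits = val & num | val ^ num  # -> bits = 53

Answer: 36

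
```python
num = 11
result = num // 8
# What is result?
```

Trace (tracking result):
num = 11  # -> num = 11
result = num // 8  # -> result = 1

Answer: 1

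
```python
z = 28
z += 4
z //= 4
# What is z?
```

Trace (tracking z):
z = 28  # -> z = 28
z += 4  # -> z = 32
z //= 4  # -> z = 8

Answer: 8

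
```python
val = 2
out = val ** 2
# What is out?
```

Trace (tracking out):
val = 2  # -> val = 2
out = val ** 2  # -> out = 4

Answer: 4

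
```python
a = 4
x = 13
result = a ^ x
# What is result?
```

Trace (tracking result):
a = 4  # -> a = 4
x = 13  # -> x = 13
result = a ^ x  # -> result = 9

Answer: 9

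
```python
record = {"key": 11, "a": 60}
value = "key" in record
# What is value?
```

Trace (tracking value):
record = {'key': 11, 'a': 60}  # -> record = {'key': 11, 'a': 60}
value = 'key' in record  # -> value = True

Answer: True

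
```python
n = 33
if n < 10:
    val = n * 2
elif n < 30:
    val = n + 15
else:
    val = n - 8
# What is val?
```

Answer: 25

Derivation:
Trace (tracking val):
n = 33  # -> n = 33
if n < 10:  # condition is False
elif n < 30:  # condition is False
else:
    val = n - 8  # -> val = 25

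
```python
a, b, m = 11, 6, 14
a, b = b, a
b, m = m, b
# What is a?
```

Trace (tracking a):
a, b, m = (11, 6, 14)  # -> a = 11, b = 6, m = 14
a, b = (b, a)  # -> a = 6, b = 11
b, m = (m, b)  # -> b = 14, m = 11

Answer: 6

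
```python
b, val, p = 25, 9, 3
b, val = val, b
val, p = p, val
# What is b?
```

Answer: 9

Derivation:
Trace (tracking b):
b, val, p = (25, 9, 3)  # -> b = 25, val = 9, p = 3
b, val = (val, b)  # -> b = 9, val = 25
val, p = (p, val)  # -> val = 3, p = 25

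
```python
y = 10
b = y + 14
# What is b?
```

Trace (tracking b):
y = 10  # -> y = 10
b = y + 14  # -> b = 24

Answer: 24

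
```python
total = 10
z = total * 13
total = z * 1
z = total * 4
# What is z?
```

Answer: 520

Derivation:
Trace (tracking z):
total = 10  # -> total = 10
z = total * 13  # -> z = 130
total = z * 1  # -> total = 130
z = total * 4  # -> z = 520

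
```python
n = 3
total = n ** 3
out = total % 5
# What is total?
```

Trace (tracking total):
n = 3  # -> n = 3
total = n ** 3  # -> total = 27
out = total % 5  # -> out = 2

Answer: 27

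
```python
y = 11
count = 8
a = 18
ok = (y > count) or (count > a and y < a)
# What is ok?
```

Trace (tracking ok):
y = 11  # -> y = 11
count = 8  # -> count = 8
a = 18  # -> a = 18
ok = y > count or (count > a and y < a)  # -> ok = True

Answer: True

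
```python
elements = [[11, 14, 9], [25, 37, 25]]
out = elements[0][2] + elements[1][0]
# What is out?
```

Answer: 34

Derivation:
Trace (tracking out):
elements = [[11, 14, 9], [25, 37, 25]]  # -> elements = [[11, 14, 9], [25, 37, 25]]
out = elements[0][2] + elements[1][0]  # -> out = 34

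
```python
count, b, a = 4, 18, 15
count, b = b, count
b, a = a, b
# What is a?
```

Answer: 4

Derivation:
Trace (tracking a):
count, b, a = (4, 18, 15)  # -> count = 4, b = 18, a = 15
count, b = (b, count)  # -> count = 18, b = 4
b, a = (a, b)  # -> b = 15, a = 4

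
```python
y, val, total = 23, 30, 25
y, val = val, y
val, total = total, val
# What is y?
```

Trace (tracking y):
y, val, total = (23, 30, 25)  # -> y = 23, val = 30, total = 25
y, val = (val, y)  # -> y = 30, val = 23
val, total = (total, val)  # -> val = 25, total = 23

Answer: 30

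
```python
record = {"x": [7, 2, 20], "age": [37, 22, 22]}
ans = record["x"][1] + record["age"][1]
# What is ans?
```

Answer: 24

Derivation:
Trace (tracking ans):
record = {'x': [7, 2, 20], 'age': [37, 22, 22]}  # -> record = {'x': [7, 2, 20], 'age': [37, 22, 22]}
ans = record['x'][1] + record['age'][1]  # -> ans = 24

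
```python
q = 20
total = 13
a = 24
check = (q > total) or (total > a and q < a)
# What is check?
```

Answer: True

Derivation:
Trace (tracking check):
q = 20  # -> q = 20
total = 13  # -> total = 13
a = 24  # -> a = 24
check = q > total or (total > a and q < a)  # -> check = True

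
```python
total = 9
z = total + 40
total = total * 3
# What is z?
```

Trace (tracking z):
total = 9  # -> total = 9
z = total + 40  # -> z = 49
total = total * 3  # -> total = 27

Answer: 49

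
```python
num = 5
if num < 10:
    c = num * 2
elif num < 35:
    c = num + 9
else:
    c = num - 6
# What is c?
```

Trace (tracking c):
num = 5  # -> num = 5
if num < 10:  # condition is True
    c = num * 2  # -> c = 10

Answer: 10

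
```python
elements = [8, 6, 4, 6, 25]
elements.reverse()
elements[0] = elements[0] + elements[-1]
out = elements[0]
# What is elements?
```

Answer: [33, 6, 4, 6, 8]

Derivation:
Trace (tracking elements):
elements = [8, 6, 4, 6, 25]  # -> elements = [8, 6, 4, 6, 25]
elements.reverse()  # -> elements = [25, 6, 4, 6, 8]
elements[0] = elements[0] + elements[-1]  # -> elements = [33, 6, 4, 6, 8]
out = elements[0]  # -> out = 33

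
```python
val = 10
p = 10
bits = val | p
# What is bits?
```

Answer: 10

Derivation:
Trace (tracking bits):
val = 10  # -> val = 10
p = 10  # -> p = 10
bits = val | p  # -> bits = 10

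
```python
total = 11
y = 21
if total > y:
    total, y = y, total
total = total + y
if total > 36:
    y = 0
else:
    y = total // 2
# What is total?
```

Trace (tracking total):
total = 11  # -> total = 11
y = 21  # -> y = 21
if total > y:  # condition is False
total = total + y  # -> total = 32
if total > 36:  # condition is False
else:
    y = total // 2  # -> y = 16

Answer: 32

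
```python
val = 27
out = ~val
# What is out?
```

Answer: -28

Derivation:
Trace (tracking out):
val = 27  # -> val = 27
out = ~val  # -> out = -28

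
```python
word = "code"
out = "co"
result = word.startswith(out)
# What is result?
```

Trace (tracking result):
word = 'code'  # -> word = 'code'
out = 'co'  # -> out = 'co'
result = word.startswith(out)  # -> result = True

Answer: True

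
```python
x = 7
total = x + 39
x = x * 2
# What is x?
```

Answer: 14

Derivation:
Trace (tracking x):
x = 7  # -> x = 7
total = x + 39  # -> total = 46
x = x * 2  # -> x = 14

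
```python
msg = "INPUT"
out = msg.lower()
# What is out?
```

Trace (tracking out):
msg = 'INPUT'  # -> msg = 'INPUT'
out = msg.lower()  # -> out = 'input'

Answer: 'input'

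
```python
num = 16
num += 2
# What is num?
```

Trace (tracking num):
num = 16  # -> num = 16
num += 2  # -> num = 18

Answer: 18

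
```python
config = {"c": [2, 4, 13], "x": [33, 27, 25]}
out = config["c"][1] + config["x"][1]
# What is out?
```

Trace (tracking out):
config = {'c': [2, 4, 13], 'x': [33, 27, 25]}  # -> config = {'c': [2, 4, 13], 'x': [33, 27, 25]}
out = config['c'][1] + config['x'][1]  # -> out = 31

Answer: 31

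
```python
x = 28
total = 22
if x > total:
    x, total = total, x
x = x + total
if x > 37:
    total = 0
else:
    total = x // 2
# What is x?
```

Answer: 50

Derivation:
Trace (tracking x):
x = 28  # -> x = 28
total = 22  # -> total = 22
if x > total:  # condition is True
    x, total = (total, x)  # -> x = 22, total = 28
x = x + total  # -> x = 50
if x > 37:  # condition is True
    total = 0  # -> total = 0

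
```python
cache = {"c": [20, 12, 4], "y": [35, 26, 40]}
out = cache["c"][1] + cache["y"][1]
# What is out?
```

Answer: 38

Derivation:
Trace (tracking out):
cache = {'c': [20, 12, 4], 'y': [35, 26, 40]}  # -> cache = {'c': [20, 12, 4], 'y': [35, 26, 40]}
out = cache['c'][1] + cache['y'][1]  # -> out = 38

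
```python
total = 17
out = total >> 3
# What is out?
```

Answer: 2

Derivation:
Trace (tracking out):
total = 17  # -> total = 17
out = total >> 3  # -> out = 2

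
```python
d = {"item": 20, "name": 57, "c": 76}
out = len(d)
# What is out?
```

Trace (tracking out):
d = {'item': 20, 'name': 57, 'c': 76}  # -> d = {'item': 20, 'name': 57, 'c': 76}
out = len(d)  # -> out = 3

Answer: 3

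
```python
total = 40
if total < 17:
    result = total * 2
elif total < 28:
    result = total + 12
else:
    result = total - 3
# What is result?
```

Trace (tracking result):
total = 40  # -> total = 40
if total < 17:  # condition is False
elif total < 28:  # condition is False
else:
    result = total - 3  # -> result = 37

Answer: 37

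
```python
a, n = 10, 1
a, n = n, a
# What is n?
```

Answer: 10

Derivation:
Trace (tracking n):
a, n = (10, 1)  # -> a = 10, n = 1
a, n = (n, a)  # -> a = 1, n = 10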